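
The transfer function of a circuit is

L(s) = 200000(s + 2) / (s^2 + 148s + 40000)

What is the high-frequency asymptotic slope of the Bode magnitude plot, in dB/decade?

Each pole contributes −20 dB/decade at high frequency; each zero contributes +20 dB/decade.
Net: 1 zero(s) − 2 pole(s) → -20 dB/decade.

-20 dB/decade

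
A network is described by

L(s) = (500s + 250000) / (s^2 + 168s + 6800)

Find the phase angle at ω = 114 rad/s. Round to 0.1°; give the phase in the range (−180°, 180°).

Substitute s = j114:
Numerator: 500(j114) + 250000 = 250000 + j57000
Denominator: (j114)^2 + 168(j114) + 6800 = -6196 + j19152
|N| = √(250000² + 57000²) ≈ 2.5642e+05, ∠N ≈ 12.84°
|D| = √(6196² + 19152²) ≈ 20129, ∠D ≈ 107.93°
∠L = 12.84° − 107.93° = -95.09°

-95.1°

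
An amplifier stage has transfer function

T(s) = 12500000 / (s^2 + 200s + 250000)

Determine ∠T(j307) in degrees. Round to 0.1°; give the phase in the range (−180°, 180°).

At s = jω = j307:
quadratic: (j307)² + 200·j307 + 250000 = 155751 + j61400 → |·| ≈ 1.6742e+05, ∠ ≈ 21.52°
∠T = 0.00° − 21.52° = -21.52°

-21.5°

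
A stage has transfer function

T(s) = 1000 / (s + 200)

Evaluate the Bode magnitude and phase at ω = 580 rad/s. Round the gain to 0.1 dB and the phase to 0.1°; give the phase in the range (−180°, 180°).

4.2 dB, -71.0°

At s = jω = j580:
pole (s+200): 200 + j580 → |·| = √(200²+580²) = √376400 ≈ 613.51, ∠ = arctan(580/200) ≈ 70.97°
|T| = 1000 / 613.51 ≈ 1.63
Gain = 20 log₁₀(1.63) ≈ 4.24 dB
∠T = 0.00° − 70.97° = -70.97°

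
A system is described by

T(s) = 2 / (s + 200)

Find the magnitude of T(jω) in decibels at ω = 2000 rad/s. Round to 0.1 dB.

-60.0 dB

Substitute s = j2000:
Numerator: 2 = 2 + j0
Denominator: (j2000) + 200 = 200 + j2000
|N| = √(2² + 0²) ≈ 2, ∠N ≈ 0.00°
|D| = √(200² + 2000²) ≈ 2010, ∠D ≈ 84.29°
|T| = 2 / 2010 ≈ 0.00099502
Gain = 20 log₁₀(0.00099502) ≈ -60.04 dB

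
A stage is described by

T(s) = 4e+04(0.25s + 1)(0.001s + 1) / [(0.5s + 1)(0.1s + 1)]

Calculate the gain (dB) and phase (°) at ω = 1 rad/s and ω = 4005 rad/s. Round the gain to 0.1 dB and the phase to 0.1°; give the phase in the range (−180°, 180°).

At ω = 1 rad/s:
zero (1 + j1·0.25) = 1 + j0.25 → |·| ≈ 1.0308, ∠ ≈ 14.04°
zero (1 + j1·0.001) = 1 + j0.001 → |·| ≈ 1, ∠ ≈ 0.06°
pole (1 + j1·0.5) = 1 + j0.5 → |·| ≈ 1.118, ∠ ≈ 26.57°
pole (1 + j1·0.1) = 1 + j0.1 → |·| ≈ 1.005, ∠ ≈ 5.71°
|T| = 4e+04 · 1.0308 · 1 / (1.118 · 1.005) ≈ 36697
Gain = 20 log₁₀(36697) ≈ 91.29 dB
∠T = (14.04° + 0.06°) − (26.57° + 5.71°) = -18.18°

At ω = 4005 rad/s:
zero (1 + j4005·0.25) = 1 + j1001.25 → |·| ≈ 1001.3, ∠ ≈ 89.94°
zero (1 + j4005·0.001) = 1 + j4.005 → |·| ≈ 4.128, ∠ ≈ 75.98°
pole (1 + j4005·0.5) = 1 + j2002.5 → |·| ≈ 2002.5, ∠ ≈ 89.97°
pole (1 + j4005·0.1) = 1 + j400.5 → |·| ≈ 400.5, ∠ ≈ 89.86°
|T| = 4e+04 · 1001.3 · 4.128 / (2002.5 · 400.5) ≈ 206.15
Gain = 20 log₁₀(206.15) ≈ 46.28 dB
∠T = (89.94° + 75.98°) − (89.97° + 89.86°) = -13.91°

ω = 1: 91.3 dB, -18.2°; ω = 4005: 46.3 dB, -13.9°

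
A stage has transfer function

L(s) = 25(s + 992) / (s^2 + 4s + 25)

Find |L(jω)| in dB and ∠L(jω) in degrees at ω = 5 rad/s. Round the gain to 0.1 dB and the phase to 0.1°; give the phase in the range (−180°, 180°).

61.9 dB, -89.7°

At s = jω = j5:
zero (s+992): 992 + j5 → |·| = √(992²+5²) = √984089 ≈ 992.01, ∠ = arctan(5/992) ≈ 0.29°
quadratic: (j5)² + 4·j5 + 25 = 0 + j20 → |·| ≈ 20, ∠ ≈ 90.00°
|L| = 25 · 992.01 / 20 ≈ 1240
Gain = 20 log₁₀(1240) ≈ 61.87 dB
∠L = 0.29° − 90.00° = -89.71°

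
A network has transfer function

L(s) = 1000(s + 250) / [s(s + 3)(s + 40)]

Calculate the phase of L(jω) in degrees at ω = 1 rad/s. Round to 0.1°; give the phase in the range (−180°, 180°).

-109.6°

At s = jω = j1:
zero (s+250): 250 + j1 → |·| = √(250²+1²) = √62501 ≈ 250, ∠ = arctan(1/250) ≈ 0.23°
pole (s+3): 3 + j1 → |·| = √(3²+1²) = √10 ≈ 3.1623, ∠ = arctan(1/3) ≈ 18.43°
pole (s+40): 40 + j1 → |·| = √(40²+1²) = √1601 ≈ 40.012, ∠ = arctan(1/40) ≈ 1.43°
pole at origin: |s| = 1, ∠ = 90.00° (in denominator)
∠L = 0.23° − 109.86° = -109.63°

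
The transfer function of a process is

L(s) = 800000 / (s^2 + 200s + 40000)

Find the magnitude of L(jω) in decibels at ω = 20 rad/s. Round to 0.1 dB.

At s = jω = j20:
quadratic: (j20)² + 200·j20 + 40000 = 39600 + j4000 → |·| ≈ 39802, ∠ ≈ 5.77°
|L| = 800000 / 39802 ≈ 20.099
Gain = 20 log₁₀(20.099) ≈ 26.06 dB

26.1 dB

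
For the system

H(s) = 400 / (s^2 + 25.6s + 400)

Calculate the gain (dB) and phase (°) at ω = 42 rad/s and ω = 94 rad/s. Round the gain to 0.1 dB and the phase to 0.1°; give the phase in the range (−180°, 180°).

ω = 42: -12.8 dB, -141.8°; ω = 94: -26.8 dB, -164.1°

At s = jω = j42:
quadratic: (j42)² + 25.6·j42 + 400 = -1364 + j1075.2 → |·| ≈ 1736.8, ∠ ≈ 141.75°
|H| = 400 / 1736.8 ≈ 0.23031
Gain = 20 log₁₀(0.23031) ≈ -12.75 dB
∠H = 0.00° − 141.75° = -141.75°

At s = jω = j94:
quadratic: (j94)² + 25.6·j94 + 400 = -8436 + j2406.4 → |·| ≈ 8772.5, ∠ ≈ 164.08°
|H| = 400 / 8772.5 ≈ 0.045597
Gain = 20 log₁₀(0.045597) ≈ -26.82 dB
∠H = 0.00° − 164.08° = -164.08°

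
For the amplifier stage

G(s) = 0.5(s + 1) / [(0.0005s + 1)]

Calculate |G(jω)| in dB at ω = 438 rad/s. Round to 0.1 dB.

46.6 dB

At ω = 438 rad/s:
zero (1 + j438·1) = 1 + j438 → |·| ≈ 438, ∠ ≈ 89.87°
pole (1 + j438·0.0005) = 1 + j0.219 → |·| ≈ 1.0237, ∠ ≈ 12.35°
|G| = 0.5 · 438 / (1.0237) ≈ 213.93
Gain = 20 log₁₀(213.93) ≈ 46.61 dB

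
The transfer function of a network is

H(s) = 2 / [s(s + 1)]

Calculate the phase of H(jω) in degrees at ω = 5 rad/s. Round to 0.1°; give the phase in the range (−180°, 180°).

At s = jω = j5:
pole (s+1): 1 + j5 → |·| = √(1²+5²) = √26 ≈ 5.099, ∠ = arctan(5/1) ≈ 78.69°
pole at origin: |s| = 5, ∠ = 90.00° (in denominator)
∠H = 0.00° − 168.69° = -168.69°

-168.7°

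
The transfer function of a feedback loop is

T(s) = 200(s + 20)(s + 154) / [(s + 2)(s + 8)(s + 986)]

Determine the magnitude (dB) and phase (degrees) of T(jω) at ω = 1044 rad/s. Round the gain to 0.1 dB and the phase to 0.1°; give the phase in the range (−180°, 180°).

-17.0 dB, -55.6°

At s = jω = j1044:
zero (s+20): 20 + j1044 → |·| = √(20²+1044²) = √1090336 ≈ 1044.2, ∠ = arctan(1044/20) ≈ 88.90°
zero (s+154): 154 + j1044 → |·| = √(154²+1044²) = √1113652 ≈ 1055.3, ∠ = arctan(1044/154) ≈ 81.61°
pole (s+2): 2 + j1044 → |·| = √(2²+1044²) = √1089940 ≈ 1044, ∠ = arctan(1044/2) ≈ 89.89°
pole (s+8): 8 + j1044 → |·| = √(8²+1044²) = √1090000 ≈ 1044, ∠ = arctan(1044/8) ≈ 89.56°
pole (s+986): 986 + j1044 → |·| = √(986²+1044²) = √2062132 ≈ 1436, ∠ = arctan(1044/986) ≈ 46.64°
|T| = 200 · 1.1019e+06 / 1.5651e+09 ≈ 0.14081
Gain = 20 log₁₀(0.14081) ≈ -17.03 dB
∠T = 170.51° − 226.09° = -55.58°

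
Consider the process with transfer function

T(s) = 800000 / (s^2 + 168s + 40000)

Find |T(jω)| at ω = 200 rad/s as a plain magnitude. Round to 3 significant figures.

23.8

At s = jω = j200:
quadratic: (j200)² + 168·j200 + 40000 = 0 + j33600 → |·| ≈ 33600, ∠ ≈ 90.00°
|T| = 800000 / 33600 ≈ 23.81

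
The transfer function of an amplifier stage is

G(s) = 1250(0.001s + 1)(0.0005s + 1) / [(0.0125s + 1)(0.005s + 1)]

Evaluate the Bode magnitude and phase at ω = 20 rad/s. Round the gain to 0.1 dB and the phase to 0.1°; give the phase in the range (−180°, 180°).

61.6 dB, -18.0°

At ω = 20 rad/s:
zero (1 + j20·0.001) = 1 + j0.02 → |·| ≈ 1.0002, ∠ ≈ 1.15°
zero (1 + j20·0.0005) = 1 + j0.01 → |·| ≈ 1, ∠ ≈ 0.57°
pole (1 + j20·0.0125) = 1 + j0.25 → |·| ≈ 1.0308, ∠ ≈ 14.04°
pole (1 + j20·0.005) = 1 + j0.1 → |·| ≈ 1.005, ∠ ≈ 5.71°
|G| = 1250 · 1.0002 · 1 / (1.0308 · 1.005) ≈ 1206.9
Gain = 20 log₁₀(1206.9) ≈ 61.63 dB
∠G = (1.15° + 0.57°) − (14.04° + 5.71°) = -18.03°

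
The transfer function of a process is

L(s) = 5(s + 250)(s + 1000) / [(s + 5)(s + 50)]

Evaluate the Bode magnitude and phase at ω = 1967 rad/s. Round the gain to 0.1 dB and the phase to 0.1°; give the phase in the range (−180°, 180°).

At s = jω = j1967:
zero (s+250): 250 + j1967 → |·| = √(250²+1967²) = √3931589 ≈ 1982.8, ∠ = arctan(1967/250) ≈ 82.76°
zero (s+1000): 1000 + j1967 → |·| = √(1000²+1967²) = √4869089 ≈ 2206.6, ∠ = arctan(1967/1000) ≈ 63.05°
pole (s+5): 5 + j1967 → |·| = √(5²+1967²) = √3869114 ≈ 1967, ∠ = arctan(1967/5) ≈ 89.85°
pole (s+50): 50 + j1967 → |·| = √(50²+1967²) = √3871589 ≈ 1967.6, ∠ = arctan(1967/50) ≈ 88.54°
|L| = 5 · 4.3752e+06 / 3.8703e+06 ≈ 5.6523
Gain = 20 log₁₀(5.6523) ≈ 15.04 dB
∠L = 145.81° − 178.39° = -32.58°

15.0 dB, -32.6°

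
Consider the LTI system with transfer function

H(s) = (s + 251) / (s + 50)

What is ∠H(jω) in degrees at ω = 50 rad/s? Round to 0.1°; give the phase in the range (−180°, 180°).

-33.7°

Substitute s = j50:
Numerator: (j50) + 251 = 251 + j50
Denominator: (j50) + 50 = 50 + j50
|N| = √(251² + 50²) ≈ 255.93, ∠N ≈ 11.27°
|D| = √(50² + 50²) ≈ 70.711, ∠D ≈ 45.00°
∠H = 11.27° − 45.00° = -33.73°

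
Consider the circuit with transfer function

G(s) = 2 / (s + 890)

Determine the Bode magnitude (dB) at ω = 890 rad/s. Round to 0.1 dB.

At s = jω = j890:
pole (s+890): 890 + j890 → |·| = √(890²+890²) = √1584200 ≈ 1258.7, ∠ = arctan(890/890) ≈ 45.00°
|G| = 2 / 1258.7 ≈ 0.0015889
Gain = 20 log₁₀(0.0015889) ≈ -55.98 dB

-56.0 dB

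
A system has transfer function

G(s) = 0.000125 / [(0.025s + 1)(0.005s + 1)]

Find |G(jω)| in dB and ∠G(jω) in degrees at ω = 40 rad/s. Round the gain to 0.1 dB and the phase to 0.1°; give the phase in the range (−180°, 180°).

-81.2 dB, -56.3°

At ω = 40 rad/s:
pole (1 + j40·0.025) = 1 + j1 → |·| ≈ 1.4142, ∠ ≈ 45.00°
pole (1 + j40·0.005) = 1 + j0.2 → |·| ≈ 1.0198, ∠ ≈ 11.31°
|G| = 0.000125 · 1 / (1.4142 · 1.0198) ≈ 8.6673e-05
Gain = 20 log₁₀(8.6673e-05) ≈ -81.24 dB
∠G = (0°) − (45.00° + 11.31°) = -56.31°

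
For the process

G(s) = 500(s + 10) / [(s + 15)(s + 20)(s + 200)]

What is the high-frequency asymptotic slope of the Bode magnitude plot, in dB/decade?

Each pole contributes −20 dB/decade at high frequency; each zero contributes +20 dB/decade.
Net: 1 zero(s) − 3 pole(s) → -40 dB/decade.

-40 dB/decade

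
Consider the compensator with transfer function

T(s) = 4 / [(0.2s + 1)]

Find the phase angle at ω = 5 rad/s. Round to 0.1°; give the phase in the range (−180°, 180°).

-45.0°

At ω = 5 rad/s:
pole (1 + j5·0.2) = 1 + j1 → |·| ≈ 1.4142, ∠ ≈ 45.00°
∠T = (0°) − (45.00°) = -45.00°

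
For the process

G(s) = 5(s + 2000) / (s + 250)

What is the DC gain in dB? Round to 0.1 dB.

G(0) = 5·2000 / (250) = 40
20 log₁₀(40) ≈ 32.04 dB

32.0 dB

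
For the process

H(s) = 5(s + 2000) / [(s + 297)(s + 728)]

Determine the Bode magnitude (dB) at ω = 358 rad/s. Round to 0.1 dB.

-31.4 dB

At s = jω = j358:
zero (s+2000): 2000 + j358 → |·| = √(2000²+358²) = √4128164 ≈ 2031.8, ∠ = arctan(358/2000) ≈ 10.15°
pole (s+297): 297 + j358 → |·| = √(297²+358²) = √216373 ≈ 465.16, ∠ = arctan(358/297) ≈ 50.32°
pole (s+728): 728 + j358 → |·| = √(728²+358²) = √658148 ≈ 811.26, ∠ = arctan(358/728) ≈ 26.19°
|H| = 5 · 2031.8 / 3.7737e+05 ≈ 0.026921
Gain = 20 log₁₀(0.026921) ≈ -31.40 dB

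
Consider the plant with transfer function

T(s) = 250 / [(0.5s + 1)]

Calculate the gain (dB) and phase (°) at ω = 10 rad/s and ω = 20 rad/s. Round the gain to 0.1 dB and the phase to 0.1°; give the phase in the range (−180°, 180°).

At ω = 10 rad/s:
pole (1 + j10·0.5) = 1 + j5 → |·| ≈ 5.099, ∠ ≈ 78.69°
|T| = 250 · 1 / (5.099) ≈ 49.029
Gain = 20 log₁₀(49.029) ≈ 33.81 dB
∠T = (0°) − (78.69°) = -78.69°

At ω = 20 rad/s:
pole (1 + j20·0.5) = 1 + j10 → |·| ≈ 10.05, ∠ ≈ 84.29°
|T| = 250 · 1 / (10.05) ≈ 24.876
Gain = 20 log₁₀(24.876) ≈ 27.92 dB
∠T = (0°) − (84.29°) = -84.29°

ω = 10: 33.8 dB, -78.7°; ω = 20: 27.9 dB, -84.3°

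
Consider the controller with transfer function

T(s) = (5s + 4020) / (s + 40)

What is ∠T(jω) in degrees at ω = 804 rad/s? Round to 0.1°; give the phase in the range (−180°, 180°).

Substitute s = j804:
Numerator: 5(j804) + 4020 = 4020 + j4020
Denominator: (j804) + 40 = 40 + j804
|N| = √(4020² + 4020²) ≈ 5685.1, ∠N ≈ 45.00°
|D| = √(40² + 804²) ≈ 804.99, ∠D ≈ 87.15°
∠T = 45.00° − 87.15° = -42.15°

-42.2°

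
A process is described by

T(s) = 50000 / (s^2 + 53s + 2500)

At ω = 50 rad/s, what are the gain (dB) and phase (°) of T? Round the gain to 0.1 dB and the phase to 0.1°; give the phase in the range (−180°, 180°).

At s = jω = j50:
quadratic: (j50)² + 53·j50 + 2500 = 0 + j2650 → |·| ≈ 2650, ∠ ≈ 90.00°
|T| = 50000 / 2650 ≈ 18.868
Gain = 20 log₁₀(18.868) ≈ 25.51 dB
∠T = 0.00° − 90.00° = -90.00°

25.5 dB, -90.0°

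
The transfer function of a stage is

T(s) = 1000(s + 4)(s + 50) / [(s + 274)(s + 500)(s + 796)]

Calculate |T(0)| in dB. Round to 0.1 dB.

T(0) = 1000·4·50 / (274·500·796) ≈ 0.001834
20 log₁₀(0.001834) ≈ -54.73 dB

-54.7 dB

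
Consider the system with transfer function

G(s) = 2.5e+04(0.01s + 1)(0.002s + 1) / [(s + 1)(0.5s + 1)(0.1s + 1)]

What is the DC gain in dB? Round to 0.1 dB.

G(0) = 2.5e+04 · 1 / 1 = 25000
20 log₁₀(25000) ≈ 87.96 dB

88.0 dB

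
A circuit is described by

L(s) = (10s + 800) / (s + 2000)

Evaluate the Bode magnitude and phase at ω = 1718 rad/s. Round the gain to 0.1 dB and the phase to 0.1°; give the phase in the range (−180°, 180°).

Substitute s = j1718:
Numerator: 10(j1718) + 800 = 800 + j17180
Denominator: (j1718) + 2000 = 2000 + j1718
|N| = √(800² + 17180²) ≈ 17199, ∠N ≈ 87.33°
|D| = √(2000² + 1718²) ≈ 2636.6, ∠D ≈ 40.66°
|L| = 17199 / 2636.6 ≈ 6.5232
Gain = 20 log₁₀(6.5232) ≈ 16.29 dB
∠L = 87.33° − 40.66° = 46.67°

16.3 dB, 46.7°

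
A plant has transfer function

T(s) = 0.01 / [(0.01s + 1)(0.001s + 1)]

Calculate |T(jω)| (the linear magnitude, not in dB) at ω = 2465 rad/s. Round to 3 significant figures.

0.000152

At ω = 2465 rad/s:
pole (1 + j2465·0.01) = 1 + j24.65 → |·| ≈ 24.67, ∠ ≈ 87.68°
pole (1 + j2465·0.001) = 1 + j2.465 → |·| ≈ 2.6601, ∠ ≈ 67.92°
|T| = 0.01 · 1 / (24.67 · 2.6601) ≈ 0.00015238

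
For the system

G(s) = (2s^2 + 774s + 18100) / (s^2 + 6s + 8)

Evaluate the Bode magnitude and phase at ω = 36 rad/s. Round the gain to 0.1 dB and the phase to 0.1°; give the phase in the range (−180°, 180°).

Substitute s = j36:
Numerator: 2(j36)^2 + 774(j36) + 18100 = 15508 + j27864
Denominator: (j36)^2 + 6(j36) + 8 = -1288 + j216
|N| = √(15508² + 27864²) ≈ 31889, ∠N ≈ 60.90°
|D| = √(1288² + 216²) ≈ 1306, ∠D ≈ 170.48°
|G| = 31889 / 1306 ≈ 24.417
Gain = 20 log₁₀(24.417) ≈ 27.75 dB
∠G = 60.90° − 170.48° = -109.58°

27.8 dB, -109.6°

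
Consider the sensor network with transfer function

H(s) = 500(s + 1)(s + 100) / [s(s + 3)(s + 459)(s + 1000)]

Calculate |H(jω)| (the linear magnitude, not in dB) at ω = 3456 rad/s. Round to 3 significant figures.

3.99e-05

At s = jω = j3456:
zero (s+1): 1 + j3456 → |·| = √(1²+3456²) = √11943937 ≈ 3456, ∠ = arctan(3456/1) ≈ 89.98°
zero (s+100): 100 + j3456 → |·| = √(100²+3456²) = √11953936 ≈ 3457.4, ∠ = arctan(3456/100) ≈ 88.34°
pole (s+3): 3 + j3456 → |·| = √(3²+3456²) = √11943945 ≈ 3456, ∠ = arctan(3456/3) ≈ 89.95°
pole (s+459): 459 + j3456 → |·| = √(459²+3456²) = √12154617 ≈ 3486.3, ∠ = arctan(3456/459) ≈ 82.43°
pole (s+1000): 1000 + j3456 → |·| = √(1000²+3456²) = √12943936 ≈ 3597.8, ∠ = arctan(3456/1000) ≈ 73.86°
pole at origin: |s| = 3456, ∠ = 90.00° (in denominator)
|H| = 500 · 1.1949e+07 / 1.4981e+14 ≈ 3.9881e-05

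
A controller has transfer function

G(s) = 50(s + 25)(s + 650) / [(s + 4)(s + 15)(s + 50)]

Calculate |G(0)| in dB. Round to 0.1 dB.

G(0) = 50·25·650 / (4·15·50) ≈ 270.83
20 log₁₀(270.83) ≈ 48.65 dB

48.7 dB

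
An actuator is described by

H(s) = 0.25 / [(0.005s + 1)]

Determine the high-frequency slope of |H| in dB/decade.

-20 dB/decade

Each pole contributes −20 dB/decade at high frequency; each zero contributes +20 dB/decade.
Net: 0 zero(s) − 1 pole(s) → -20 dB/decade.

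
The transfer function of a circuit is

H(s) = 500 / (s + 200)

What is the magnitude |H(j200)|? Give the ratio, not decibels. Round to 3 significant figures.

1.77

Substitute s = j200:
Numerator: 500 = 500 + j0
Denominator: (j200) + 200 = 200 + j200
|N| = √(500² + 0²) ≈ 500, ∠N ≈ 0.00°
|D| = √(200² + 200²) ≈ 282.84, ∠D ≈ 45.00°
|H| = 500 / 282.84 ≈ 1.7678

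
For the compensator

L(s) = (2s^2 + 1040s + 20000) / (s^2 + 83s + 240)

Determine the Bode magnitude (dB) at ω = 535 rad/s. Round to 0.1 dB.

8.7 dB

Substitute s = j535:
Numerator: 2(j535)^2 + 1040(j535) + 20000 = -552450 + j556400
Denominator: (j535)^2 + 83(j535) + 240 = -285985 + j44405
|N| = √(552450² + 556400²) ≈ 7.8408e+05, ∠N ≈ 134.80°
|D| = √(285985² + 44405²) ≈ 2.8941e+05, ∠D ≈ 171.17°
|L| = 7.8408e+05 / 2.8941e+05 ≈ 2.7092
Gain = 20 log₁₀(2.7092) ≈ 8.66 dB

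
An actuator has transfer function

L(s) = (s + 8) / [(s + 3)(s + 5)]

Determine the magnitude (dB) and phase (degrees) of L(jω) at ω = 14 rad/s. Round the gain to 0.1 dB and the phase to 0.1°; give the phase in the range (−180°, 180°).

At s = jω = j14:
zero (s+8): 8 + j14 → |·| = √(8²+14²) = √260 ≈ 16.125, ∠ = arctan(14/8) ≈ 60.26°
pole (s+3): 3 + j14 → |·| = √(3²+14²) = √205 ≈ 14.318, ∠ = arctan(14/3) ≈ 77.91°
pole (s+5): 5 + j14 → |·| = √(5²+14²) = √221 ≈ 14.866, ∠ = arctan(14/5) ≈ 70.35°
|L| = 1 · 16.125 / 212.85 ≈ 0.075758
Gain = 20 log₁₀(0.075758) ≈ -22.41 dB
∠L = 60.26° − 148.26° = -88.00°

-22.4 dB, -88.0°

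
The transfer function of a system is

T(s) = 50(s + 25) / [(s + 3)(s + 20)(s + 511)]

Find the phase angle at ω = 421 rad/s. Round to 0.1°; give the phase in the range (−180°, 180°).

-129.8°

At s = jω = j421:
zero (s+25): 25 + j421 → |·| = √(25²+421²) = √177866 ≈ 421.74, ∠ = arctan(421/25) ≈ 86.60°
pole (s+3): 3 + j421 → |·| = √(3²+421²) = √177250 ≈ 421.01, ∠ = arctan(421/3) ≈ 89.59°
pole (s+20): 20 + j421 → |·| = √(20²+421²) = √177641 ≈ 421.47, ∠ = arctan(421/20) ≈ 87.28°
pole (s+511): 511 + j421 → |·| = √(511²+421²) = √438362 ≈ 662.09, ∠ = arctan(421/511) ≈ 39.48°
∠T = 86.60° − 216.35° = -129.75°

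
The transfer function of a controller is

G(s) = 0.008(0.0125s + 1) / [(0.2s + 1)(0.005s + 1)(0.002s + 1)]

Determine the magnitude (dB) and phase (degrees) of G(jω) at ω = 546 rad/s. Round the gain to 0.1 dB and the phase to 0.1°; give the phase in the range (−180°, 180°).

-78.6 dB, -125.2°

At ω = 546 rad/s:
zero (1 + j546·0.0125) = 1 + j6.825 → |·| ≈ 6.8979, ∠ ≈ 81.66°
pole (1 + j546·0.2) = 1 + j109.2 → |·| ≈ 109.2, ∠ ≈ 89.48°
pole (1 + j546·0.005) = 1 + j2.73 → |·| ≈ 2.9074, ∠ ≈ 69.88°
pole (1 + j546·0.002) = 1 + j1.092 → |·| ≈ 1.4807, ∠ ≈ 47.52°
|G| = 0.008 · 6.8979 / (109.2 · 2.9074 · 1.4807) ≈ 0.00011738
Gain = 20 log₁₀(0.00011738) ≈ -78.61 dB
∠G = (81.66°) − (89.48° + 69.88° + 47.52°) = -125.22°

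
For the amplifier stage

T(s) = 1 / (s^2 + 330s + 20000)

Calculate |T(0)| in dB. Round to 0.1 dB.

T(0) = 1 / 20000 = 5e-05
20 log₁₀(5e-05) ≈ -86.02 dB

-86.0 dB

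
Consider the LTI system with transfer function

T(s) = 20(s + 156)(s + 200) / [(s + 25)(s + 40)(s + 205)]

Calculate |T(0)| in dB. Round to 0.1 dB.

T(0) = 20·156·200 / (25·40·205) ≈ 3.0439
20 log₁₀(3.0439) ≈ 9.67 dB

9.7 dB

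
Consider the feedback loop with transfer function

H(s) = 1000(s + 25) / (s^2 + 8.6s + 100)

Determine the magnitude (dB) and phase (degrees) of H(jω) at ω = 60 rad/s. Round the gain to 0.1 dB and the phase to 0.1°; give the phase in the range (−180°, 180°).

25.3 dB, -104.2°

At s = jω = j60:
zero (s+25): 25 + j60 → |·| = √(25²+60²) = √4225 ≈ 65, ∠ = arctan(60/25) ≈ 67.38°
quadratic: (j60)² + 8.6·j60 + 100 = -3500 + j516 → |·| ≈ 3537.8, ∠ ≈ 171.61°
|H| = 1000 · 65 / 3537.8 ≈ 18.373
Gain = 20 log₁₀(18.373) ≈ 25.28 dB
∠H = 67.38° − 171.61° = -104.23°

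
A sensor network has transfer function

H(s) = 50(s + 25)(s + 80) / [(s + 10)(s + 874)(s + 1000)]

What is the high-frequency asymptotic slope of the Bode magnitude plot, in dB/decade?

Each pole contributes −20 dB/decade at high frequency; each zero contributes +20 dB/decade.
Net: 2 zero(s) − 3 pole(s) → -20 dB/decade.

-20 dB/decade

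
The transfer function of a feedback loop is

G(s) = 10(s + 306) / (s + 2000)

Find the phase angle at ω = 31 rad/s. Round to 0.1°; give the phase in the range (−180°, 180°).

4.9°

At s = jω = j31:
zero (s+306): 306 + j31 → |·| = √(306²+31²) = √94597 ≈ 307.57, ∠ = arctan(31/306) ≈ 5.78°
pole (s+2000): 2000 + j31 → |·| = √(2000²+31²) = √4000961 ≈ 2000.2, ∠ = arctan(31/2000) ≈ 0.89°
∠G = 5.78° − 0.89° = 4.89°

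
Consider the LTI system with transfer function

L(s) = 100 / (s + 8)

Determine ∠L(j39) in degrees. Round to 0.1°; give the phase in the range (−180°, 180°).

Substitute s = j39:
Numerator: 100 = 100 + j0
Denominator: (j39) + 8 = 8 + j39
|N| = √(100² + 0²) ≈ 100, ∠N ≈ 0.00°
|D| = √(8² + 39²) ≈ 39.812, ∠D ≈ 78.41°
∠L = 0.00° − 78.41° = -78.41°

-78.4°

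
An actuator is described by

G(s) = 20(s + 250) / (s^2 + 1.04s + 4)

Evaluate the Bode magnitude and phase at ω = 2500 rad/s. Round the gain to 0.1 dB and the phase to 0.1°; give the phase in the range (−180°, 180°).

At s = jω = j2500:
zero (s+250): 250 + j2500 → |·| = √(250²+2500²) = √6312500 ≈ 2512.5, ∠ = arctan(2500/250) ≈ 84.29°
quadratic: (j2500)² + 1.04·j2500 + 4 = -6249996 + j2600 → |·| ≈ 6.25e+06, ∠ ≈ 179.98°
|G| = 20 · 2512.5 / 6.25e+06 ≈ 0.00804
Gain = 20 log₁₀(0.00804) ≈ -41.89 dB
∠G = 84.29° − 179.98° = -95.69°

-41.9 dB, -95.7°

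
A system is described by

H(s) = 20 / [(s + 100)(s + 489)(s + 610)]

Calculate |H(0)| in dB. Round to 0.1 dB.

H(0) = 20 / (100·489·610) ≈ 6.7049e-07
20 log₁₀(6.7049e-07) ≈ -123.47 dB

-123.5 dB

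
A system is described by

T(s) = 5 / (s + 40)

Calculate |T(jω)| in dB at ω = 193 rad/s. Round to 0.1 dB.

Substitute s = j193:
Numerator: 5 = 5 + j0
Denominator: (j193) + 40 = 40 + j193
|N| = √(5² + 0²) ≈ 5, ∠N ≈ 0.00°
|D| = √(40² + 193²) ≈ 197.1, ∠D ≈ 78.29°
|T| = 5 / 197.1 ≈ 0.025368
Gain = 20 log₁₀(0.025368) ≈ -31.91 dB

-31.9 dB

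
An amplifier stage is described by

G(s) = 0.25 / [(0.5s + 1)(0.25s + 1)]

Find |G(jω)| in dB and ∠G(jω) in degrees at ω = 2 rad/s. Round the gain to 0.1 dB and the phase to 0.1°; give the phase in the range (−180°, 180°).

-16.0 dB, -71.6°

At ω = 2 rad/s:
pole (1 + j2·0.5) = 1 + j1 → |·| ≈ 1.4142, ∠ ≈ 45.00°
pole (1 + j2·0.25) = 1 + j0.5 → |·| ≈ 1.118, ∠ ≈ 26.57°
|G| = 0.25 · 1 / (1.4142 · 1.118) ≈ 0.15812
Gain = 20 log₁₀(0.15812) ≈ -16.02 dB
∠G = (0°) − (45.00° + 26.57°) = -71.57°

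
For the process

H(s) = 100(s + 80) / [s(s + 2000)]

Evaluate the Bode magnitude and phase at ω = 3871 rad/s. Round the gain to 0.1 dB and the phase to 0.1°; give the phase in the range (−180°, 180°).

-32.8 dB, -63.9°

At s = jω = j3871:
zero (s+80): 80 + j3871 → |·| = √(80²+3871²) = √14991041 ≈ 3871.8, ∠ = arctan(3871/80) ≈ 88.82°
pole (s+2000): 2000 + j3871 → |·| = √(2000²+3871²) = √18984641 ≈ 4357.1, ∠ = arctan(3871/2000) ≈ 62.68°
pole at origin: |s| = 3871, ∠ = 90.00° (in denominator)
|H| = 100 · 3871.8 / 1.6866e+07 ≈ 0.022956
Gain = 20 log₁₀(0.022956) ≈ -32.78 dB
∠H = 88.82° − 152.68° = -63.86°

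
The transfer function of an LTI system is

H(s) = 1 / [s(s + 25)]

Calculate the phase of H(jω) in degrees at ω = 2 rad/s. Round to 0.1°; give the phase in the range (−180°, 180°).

At s = jω = j2:
pole (s+25): 25 + j2 → |·| = √(25²+2²) = √629 ≈ 25.08, ∠ = arctan(2/25) ≈ 4.57°
pole at origin: |s| = 2, ∠ = 90.00° (in denominator)
∠H = 0.00° − 94.57° = -94.57°

-94.6°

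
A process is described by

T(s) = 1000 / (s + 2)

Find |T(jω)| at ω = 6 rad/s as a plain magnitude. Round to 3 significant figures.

At s = jω = j6:
pole (s+2): 2 + j6 → |·| = √(2²+6²) = √40 ≈ 6.3246, ∠ = arctan(6/2) ≈ 71.57°
|T| = 1000 / 6.3246 ≈ 158.11

158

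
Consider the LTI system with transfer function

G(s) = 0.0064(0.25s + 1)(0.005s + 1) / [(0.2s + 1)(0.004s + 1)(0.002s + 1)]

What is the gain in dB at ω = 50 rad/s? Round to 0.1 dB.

-41.9 dB

At ω = 50 rad/s:
zero (1 + j50·0.25) = 1 + j12.5 → |·| ≈ 12.54, ∠ ≈ 85.43°
zero (1 + j50·0.005) = 1 + j0.25 → |·| ≈ 1.0308, ∠ ≈ 14.04°
pole (1 + j50·0.2) = 1 + j10 → |·| ≈ 10.05, ∠ ≈ 84.29°
pole (1 + j50·0.004) = 1 + j0.2 → |·| ≈ 1.0198, ∠ ≈ 11.31°
pole (1 + j50·0.002) = 1 + j0.1 → |·| ≈ 1.005, ∠ ≈ 5.71°
|G| = 0.0064 · 12.54 · 1.0308 / (10.05 · 1.0198 · 1.005) ≈ 0.0080317
Gain = 20 log₁₀(0.0080317) ≈ -41.90 dB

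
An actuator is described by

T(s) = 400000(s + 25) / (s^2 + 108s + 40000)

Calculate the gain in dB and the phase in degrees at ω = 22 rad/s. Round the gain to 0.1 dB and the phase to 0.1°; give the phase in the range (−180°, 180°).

50.5 dB, 37.9°

At s = jω = j22:
zero (s+25): 25 + j22 → |·| = √(25²+22²) = √1109 ≈ 33.302, ∠ = arctan(22/25) ≈ 41.35°
quadratic: (j22)² + 108·j22 + 40000 = 39516 + j2376 → |·| ≈ 39587, ∠ ≈ 3.44°
|T| = 400000 · 33.302 / 39587 ≈ 336.49
Gain = 20 log₁₀(336.49) ≈ 50.54 dB
∠T = 41.35° − 3.44° = 37.91°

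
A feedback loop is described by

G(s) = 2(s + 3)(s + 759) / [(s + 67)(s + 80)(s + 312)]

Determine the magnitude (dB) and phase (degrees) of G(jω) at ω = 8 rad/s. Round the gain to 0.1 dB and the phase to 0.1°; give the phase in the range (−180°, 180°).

At s = jω = j8:
zero (s+3): 3 + j8 → |·| = √(3²+8²) = √73 ≈ 8.544, ∠ = arctan(8/3) ≈ 69.44°
zero (s+759): 759 + j8 → |·| = √(759²+8²) = √576145 ≈ 759.04, ∠ = arctan(8/759) ≈ 0.60°
pole (s+67): 67 + j8 → |·| = √(67²+8²) = √4553 ≈ 67.476, ∠ = arctan(8/67) ≈ 6.81°
pole (s+80): 80 + j8 → |·| = √(80²+8²) = √6464 ≈ 80.399, ∠ = arctan(8/80) ≈ 5.71°
pole (s+312): 312 + j8 → |·| = √(312²+8²) = √97408 ≈ 312.1, ∠ = arctan(8/312) ≈ 1.47°
|G| = 2 · 6485.2 / 1.6931e+06 ≈ 0.0076607
Gain = 20 log₁₀(0.0076607) ≈ -42.31 dB
∠G = 70.04° − 13.99° = 56.05°

-42.3 dB, 56.1°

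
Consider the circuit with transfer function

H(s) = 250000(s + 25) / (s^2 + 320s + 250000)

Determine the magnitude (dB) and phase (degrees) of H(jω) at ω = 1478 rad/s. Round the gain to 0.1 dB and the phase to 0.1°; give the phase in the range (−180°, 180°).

At s = jω = j1478:
zero (s+25): 25 + j1478 → |·| = √(25²+1478²) = √2185109 ≈ 1478.2, ∠ = arctan(1478/25) ≈ 89.03°
quadratic: (j1478)² + 320·j1478 + 250000 = -1934484 + j472960 → |·| ≈ 1.9915e+06, ∠ ≈ 166.26°
|H| = 250000 · 1478.2 / 1.9915e+06 ≈ 185.56
Gain = 20 log₁₀(185.56) ≈ 45.37 dB
∠H = 89.03° − 166.26° = -77.23°

45.4 dB, -77.2°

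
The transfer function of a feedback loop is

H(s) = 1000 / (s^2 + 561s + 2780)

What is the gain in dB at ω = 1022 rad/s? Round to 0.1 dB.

-61.5 dB

Substitute s = j1022:
Numerator: 1000 = 1000 + j0
Denominator: (j1022)^2 + 561(j1022) + 2780 = -1041704 + j573342
|N| = √(1000² + 0²) ≈ 1000, ∠N ≈ 0.00°
|D| = √(1041704² + 573342²) ≈ 1.1891e+06, ∠D ≈ 151.17°
|H| = 1000 / 1.1891e+06 ≈ 0.00084097
Gain = 20 log₁₀(0.00084097) ≈ -61.50 dB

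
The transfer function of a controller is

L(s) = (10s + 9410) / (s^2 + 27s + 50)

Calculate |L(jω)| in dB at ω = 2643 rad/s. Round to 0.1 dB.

Substitute s = j2643:
Numerator: 10(j2643) + 9410 = 9410 + j26430
Denominator: (j2643)^2 + 27(j2643) + 50 = -6985399 + j71361
|N| = √(9410² + 26430²) ≈ 28055, ∠N ≈ 70.40°
|D| = √(6985399² + 71361²) ≈ 6.9858e+06, ∠D ≈ 179.41°
|L| = 28055 / 6.9858e+06 ≈ 0.004016
Gain = 20 log₁₀(0.004016) ≈ -47.92 dB

-47.9 dB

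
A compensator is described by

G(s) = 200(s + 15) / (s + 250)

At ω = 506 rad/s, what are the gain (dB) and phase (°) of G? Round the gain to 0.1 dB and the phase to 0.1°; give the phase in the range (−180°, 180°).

45.1 dB, 24.6°

At s = jω = j506:
zero (s+15): 15 + j506 → |·| = √(15²+506²) = √256261 ≈ 506.22, ∠ = arctan(506/15) ≈ 88.30°
pole (s+250): 250 + j506 → |·| = √(250²+506²) = √318536 ≈ 564.39, ∠ = arctan(506/250) ≈ 63.71°
|G| = 200 · 506.22 / 564.39 ≈ 179.39
Gain = 20 log₁₀(179.39) ≈ 45.08 dB
∠G = 88.30° − 63.71° = 24.59°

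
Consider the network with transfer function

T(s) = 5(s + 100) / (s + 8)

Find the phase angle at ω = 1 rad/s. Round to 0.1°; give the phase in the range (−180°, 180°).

-6.6°

At s = jω = j1:
zero (s+100): 100 + j1 → |·| = √(100²+1²) = √10001 ≈ 100, ∠ = arctan(1/100) ≈ 0.57°
pole (s+8): 8 + j1 → |·| = √(8²+1²) = √65 ≈ 8.0623, ∠ = arctan(1/8) ≈ 7.13°
∠T = 0.57° − 7.13° = -6.56°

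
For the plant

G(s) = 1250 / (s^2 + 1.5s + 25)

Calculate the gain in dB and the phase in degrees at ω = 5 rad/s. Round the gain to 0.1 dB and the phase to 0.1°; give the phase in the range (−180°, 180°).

At s = jω = j5:
quadratic: (j5)² + 1.5·j5 + 25 = 0 + j7.5 → |·| ≈ 7.5, ∠ ≈ 90.00°
|G| = 1250 / 7.5 ≈ 166.67
Gain = 20 log₁₀(166.67) ≈ 44.44 dB
∠G = 0.00° − 90.00° = -90.00°

44.4 dB, -90.0°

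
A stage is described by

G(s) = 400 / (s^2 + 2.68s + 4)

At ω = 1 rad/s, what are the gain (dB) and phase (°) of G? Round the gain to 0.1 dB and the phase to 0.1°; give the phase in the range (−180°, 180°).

At s = jω = j1:
quadratic: (j1)² + 2.68·j1 + 4 = 3 + j2.68 → |·| ≈ 4.0227, ∠ ≈ 41.78°
|G| = 400 / 4.0227 ≈ 99.436
Gain = 20 log₁₀(99.436) ≈ 39.95 dB
∠G = 0.00° − 41.78° = -41.78°

40.0 dB, -41.8°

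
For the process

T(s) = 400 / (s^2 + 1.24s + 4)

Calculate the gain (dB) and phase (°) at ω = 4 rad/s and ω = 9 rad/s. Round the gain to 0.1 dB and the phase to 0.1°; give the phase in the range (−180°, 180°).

ω = 4: 29.8 dB, -157.5°; ω = 9: 14.2 dB, -171.8°

At s = jω = j4:
quadratic: (j4)² + 1.24·j4 + 4 = -12 + j4.96 → |·| ≈ 12.985, ∠ ≈ 157.54°
|T| = 400 / 12.985 ≈ 30.805
Gain = 20 log₁₀(30.805) ≈ 29.77 dB
∠T = 0.00° − 157.54° = -157.54°

At s = jω = j9:
quadratic: (j9)² + 1.24·j9 + 4 = -77 + j11.16 → |·| ≈ 77.805, ∠ ≈ 171.75°
|T| = 400 / 77.805 ≈ 5.1411
Gain = 20 log₁₀(5.1411) ≈ 14.22 dB
∠T = 0.00° − 171.75° = -171.75°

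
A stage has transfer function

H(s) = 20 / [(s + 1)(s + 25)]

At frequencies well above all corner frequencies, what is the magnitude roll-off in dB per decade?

-40 dB/decade

Each pole contributes −20 dB/decade at high frequency; each zero contributes +20 dB/decade.
Net: 0 zero(s) − 2 pole(s) → -40 dB/decade.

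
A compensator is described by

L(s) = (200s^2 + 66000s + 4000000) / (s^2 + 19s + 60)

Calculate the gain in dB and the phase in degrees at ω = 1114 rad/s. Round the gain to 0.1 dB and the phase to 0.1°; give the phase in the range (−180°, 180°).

Substitute s = j1114:
Numerator: 200(j1114)^2 + 66000(j1114) + 4000000 = -244199200 + j73524000
Denominator: (j1114)^2 + 19(j1114) + 60 = -1240936 + j21166
|N| = √(244199200² + 73524000²) ≈ 2.5503e+08, ∠N ≈ 163.24°
|D| = √(1240936² + 21166²) ≈ 1.2411e+06, ∠D ≈ 179.02°
|L| = 2.5503e+08 / 1.2411e+06 ≈ 205.49
Gain = 20 log₁₀(205.49) ≈ 46.26 dB
∠L = 163.24° − 179.02° = -15.78°

46.3 dB, -15.8°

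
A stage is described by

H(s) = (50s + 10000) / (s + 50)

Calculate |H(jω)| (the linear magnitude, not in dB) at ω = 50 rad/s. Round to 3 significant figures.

Substitute s = j50:
Numerator: 50(j50) + 10000 = 10000 + j2500
Denominator: (j50) + 50 = 50 + j50
|N| = √(10000² + 2500²) ≈ 10308, ∠N ≈ 14.04°
|D| = √(50² + 50²) ≈ 70.711, ∠D ≈ 45.00°
|H| = 10308 / 70.711 ≈ 145.78

146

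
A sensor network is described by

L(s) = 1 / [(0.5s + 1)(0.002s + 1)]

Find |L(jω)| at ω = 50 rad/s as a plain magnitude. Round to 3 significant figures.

At ω = 50 rad/s:
pole (1 + j50·0.5) = 1 + j25 → |·| ≈ 25.02, ∠ ≈ 87.71°
pole (1 + j50·0.002) = 1 + j0.1 → |·| ≈ 1.005, ∠ ≈ 5.71°
|L| = 1 · 1 / (25.02 · 1.005) ≈ 0.039769

0.0398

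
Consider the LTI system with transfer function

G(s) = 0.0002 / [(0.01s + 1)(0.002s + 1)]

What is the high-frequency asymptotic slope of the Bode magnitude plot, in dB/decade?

-40 dB/decade

Each pole contributes −20 dB/decade at high frequency; each zero contributes +20 dB/decade.
Net: 0 zero(s) − 2 pole(s) → -40 dB/decade.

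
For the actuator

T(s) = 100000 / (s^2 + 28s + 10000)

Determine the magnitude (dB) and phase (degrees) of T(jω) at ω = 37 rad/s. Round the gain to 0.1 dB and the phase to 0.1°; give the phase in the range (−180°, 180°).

At s = jω = j37:
quadratic: (j37)² + 28·j37 + 10000 = 8631 + j1036 → |·| ≈ 8693, ∠ ≈ 6.84°
|T| = 100000 / 8693 ≈ 11.504
Gain = 20 log₁₀(11.504) ≈ 21.22 dB
∠T = 0.00° − 6.84° = -6.84°

21.2 dB, -6.8°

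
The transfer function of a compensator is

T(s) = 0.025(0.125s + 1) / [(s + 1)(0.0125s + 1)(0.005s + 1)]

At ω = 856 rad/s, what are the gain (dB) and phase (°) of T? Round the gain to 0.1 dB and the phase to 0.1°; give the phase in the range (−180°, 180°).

At ω = 856 rad/s:
zero (1 + j856·0.125) = 1 + j107 → |·| ≈ 107, ∠ ≈ 89.46°
pole (1 + j856·1) = 1 + j856 → |·| ≈ 856, ∠ ≈ 89.93°
pole (1 + j856·0.0125) = 1 + j10.7 → |·| ≈ 10.747, ∠ ≈ 84.66°
pole (1 + j856·0.005) = 1 + j4.28 → |·| ≈ 4.3953, ∠ ≈ 76.85°
|T| = 0.025 · 107 / (856 · 10.747 · 4.3953) ≈ 6.6157e-05
Gain = 20 log₁₀(6.6157e-05) ≈ -83.59 dB
∠T = (89.46°) − (89.93° + 84.66° + 76.85°) = -161.98°

-83.6 dB, -162.0°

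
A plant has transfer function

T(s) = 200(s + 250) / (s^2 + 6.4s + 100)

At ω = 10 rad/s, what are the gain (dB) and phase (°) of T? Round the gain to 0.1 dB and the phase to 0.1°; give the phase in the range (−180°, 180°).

At s = jω = j10:
zero (s+250): 250 + j10 → |·| = √(250²+10²) = √62600 ≈ 250.2, ∠ = arctan(10/250) ≈ 2.29°
quadratic: (j10)² + 6.4·j10 + 100 = 0 + j64 → |·| ≈ 64, ∠ ≈ 90.00°
|T| = 200 · 250.2 / 64 ≈ 781.88
Gain = 20 log₁₀(781.88) ≈ 57.86 dB
∠T = 2.29° − 90.00° = -87.71°

57.9 dB, -87.7°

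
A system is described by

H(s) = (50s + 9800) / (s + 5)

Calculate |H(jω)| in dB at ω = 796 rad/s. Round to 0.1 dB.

34.2 dB

Substitute s = j796:
Numerator: 50(j796) + 9800 = 9800 + j39800
Denominator: (j796) + 5 = 5 + j796
|N| = √(9800² + 39800²) ≈ 40989, ∠N ≈ 76.17°
|D| = √(5² + 796²) ≈ 796.02, ∠D ≈ 89.64°
|H| = 40989 / 796.02 ≈ 51.492
Gain = 20 log₁₀(51.492) ≈ 34.23 dB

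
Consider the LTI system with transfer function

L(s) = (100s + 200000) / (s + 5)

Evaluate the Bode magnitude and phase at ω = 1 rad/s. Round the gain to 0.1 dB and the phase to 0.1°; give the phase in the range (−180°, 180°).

Substitute s = j1:
Numerator: 100(j1) + 200000 = 200000 + j100
Denominator: (j1) + 5 = 5 + j1
|N| = √(200000² + 100²) ≈ 2e+05, ∠N ≈ 0.03°
|D| = √(5² + 1²) ≈ 5.099, ∠D ≈ 11.31°
|L| = 2e+05 / 5.099 ≈ 39223
Gain = 20 log₁₀(39223) ≈ 91.87 dB
∠L = 0.03° − 11.31° = -11.28°

91.9 dB, -11.3°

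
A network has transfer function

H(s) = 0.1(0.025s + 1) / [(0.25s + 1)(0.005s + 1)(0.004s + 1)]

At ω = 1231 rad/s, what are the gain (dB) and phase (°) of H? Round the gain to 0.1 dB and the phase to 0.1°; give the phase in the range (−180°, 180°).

At ω = 1231 rad/s:
zero (1 + j1231·0.025) = 1 + j30.775 → |·| ≈ 30.791, ∠ ≈ 88.14°
pole (1 + j1231·0.25) = 1 + j307.75 → |·| ≈ 307.75, ∠ ≈ 89.81°
pole (1 + j1231·0.005) = 1 + j6.155 → |·| ≈ 6.2357, ∠ ≈ 80.77°
pole (1 + j1231·0.004) = 1 + j4.924 → |·| ≈ 5.0245, ∠ ≈ 78.52°
|H| = 0.1 · 30.791 / (307.75 · 6.2357 · 5.0245) ≈ 0.00031934
Gain = 20 log₁₀(0.00031934) ≈ -69.91 dB
∠H = (88.14°) − (89.81° + 80.77° + 78.52°) = -160.96°

-69.9 dB, -161.0°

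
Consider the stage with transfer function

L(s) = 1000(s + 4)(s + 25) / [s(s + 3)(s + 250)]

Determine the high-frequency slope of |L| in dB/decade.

Each pole contributes −20 dB/decade at high frequency; each zero contributes +20 dB/decade.
Net: 2 zero(s) − 3 pole(s) → -20 dB/decade.

-20 dB/decade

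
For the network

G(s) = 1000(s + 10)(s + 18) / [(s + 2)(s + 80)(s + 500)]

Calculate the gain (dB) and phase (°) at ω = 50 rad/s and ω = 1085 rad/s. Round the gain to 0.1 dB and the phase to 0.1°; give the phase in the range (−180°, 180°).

At s = jω = j50:
zero (s+10): 10 + j50 → |·| = √(10²+50²) = √2600 ≈ 50.99, ∠ = arctan(50/10) ≈ 78.69°
zero (s+18): 18 + j50 → |·| = √(18²+50²) = √2824 ≈ 53.141, ∠ = arctan(50/18) ≈ 70.20°
pole (s+2): 2 + j50 → |·| = √(2²+50²) = √2504 ≈ 50.04, ∠ = arctan(50/2) ≈ 87.71°
pole (s+80): 80 + j50 → |·| = √(80²+50²) = √8900 ≈ 94.34, ∠ = arctan(50/80) ≈ 32.01°
pole (s+500): 500 + j50 → |·| = √(500²+50²) = √252500 ≈ 502.49, ∠ = arctan(50/500) ≈ 5.71°
|G| = 1000 · 2709.7 / 2.3721e+06 ≈ 1.1423
Gain = 20 log₁₀(1.1423) ≈ 1.16 dB
∠G = 148.89° − 125.43° = 23.46°

At s = jω = j1085:
zero (s+10): 10 + j1085 → |·| = √(10²+1085²) = √1177325 ≈ 1085, ∠ = arctan(1085/10) ≈ 89.47°
zero (s+18): 18 + j1085 → |·| = √(18²+1085²) = √1177549 ≈ 1085.1, ∠ = arctan(1085/18) ≈ 89.05°
pole (s+2): 2 + j1085 → |·| = √(2²+1085²) = √1177229 ≈ 1085, ∠ = arctan(1085/2) ≈ 89.89°
pole (s+80): 80 + j1085 → |·| = √(80²+1085²) = √1183625 ≈ 1087.9, ∠ = arctan(1085/80) ≈ 85.78°
pole (s+500): 500 + j1085 → |·| = √(500²+1085²) = √1427225 ≈ 1194.7, ∠ = arctan(1085/500) ≈ 65.26°
|G| = 1000 · 1.1773e+06 / 1.4102e+09 ≈ 0.83485
Gain = 20 log₁₀(0.83485) ≈ -1.57 dB
∠G = 178.52° − 240.93° = -62.41°

ω = 50: 1.2 dB, 23.5°; ω = 1085: -1.6 dB, -62.4°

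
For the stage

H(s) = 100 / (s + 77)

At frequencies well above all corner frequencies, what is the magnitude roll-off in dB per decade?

-20 dB/decade

Each pole contributes −20 dB/decade at high frequency; each zero contributes +20 dB/decade.
Net: 0 zero(s) − 1 pole(s) → -20 dB/decade.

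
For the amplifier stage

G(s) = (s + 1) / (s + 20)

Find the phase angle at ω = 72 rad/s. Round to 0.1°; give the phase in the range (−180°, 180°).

14.7°

At s = jω = j72:
zero (s+1): 1 + j72 → |·| = √(1²+72²) = √5185 ≈ 72.007, ∠ = arctan(72/1) ≈ 89.20°
pole (s+20): 20 + j72 → |·| = √(20²+72²) = √5584 ≈ 74.726, ∠ = arctan(72/20) ≈ 74.48°
∠G = 89.20° − 74.48° = 14.72°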